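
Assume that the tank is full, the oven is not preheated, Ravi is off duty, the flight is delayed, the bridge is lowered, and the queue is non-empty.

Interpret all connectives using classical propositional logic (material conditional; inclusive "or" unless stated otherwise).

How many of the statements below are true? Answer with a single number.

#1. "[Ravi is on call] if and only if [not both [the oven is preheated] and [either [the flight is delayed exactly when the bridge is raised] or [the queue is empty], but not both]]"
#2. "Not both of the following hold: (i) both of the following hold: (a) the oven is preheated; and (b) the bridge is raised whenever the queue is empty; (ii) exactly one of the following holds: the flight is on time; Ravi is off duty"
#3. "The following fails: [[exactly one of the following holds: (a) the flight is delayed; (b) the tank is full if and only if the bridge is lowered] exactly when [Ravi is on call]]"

Let Q = "Ravi is on call" (False), H = "the oven is preheated" (False), D = "the flight is delayed" (True), G = "the bridge is raised" (False), N = "the queue is empty" (False), K = "the tank is full" (True).

#1: In symbols: Q iff (H nand ((D iff G) xor N))

D iff G = True iff False = False
(D iff G) xor N = False xor False = False
H nand ((D iff G) xor N) = False nand False = True
Q iff (H nand ((D iff G) xor N)) = False iff True = False
Thus #1 is false.

#2: This is (H and (N -> G)) nand (not D xor not Q).

N -> G = False -> False = True
H and (N -> G) = False and True = False
not D = not True = False
not Q = not False = True
not D xor not Q = False xor True = True
(H and (N -> G)) nand (not D xor not Q) = False nand True = True
Thus #2 is true.

#3: Formalization: not ((D xor (K iff not G)) iff Q)

not G = not False = True
K iff not G = True iff True = True
D xor (K iff not G) = True xor True = False
(D xor (K iff not G)) iff Q = False iff False = True
not ((D xor (K iff not G)) iff Q) = not True = False
So #3 is false.

True statements: 1 (#2).

1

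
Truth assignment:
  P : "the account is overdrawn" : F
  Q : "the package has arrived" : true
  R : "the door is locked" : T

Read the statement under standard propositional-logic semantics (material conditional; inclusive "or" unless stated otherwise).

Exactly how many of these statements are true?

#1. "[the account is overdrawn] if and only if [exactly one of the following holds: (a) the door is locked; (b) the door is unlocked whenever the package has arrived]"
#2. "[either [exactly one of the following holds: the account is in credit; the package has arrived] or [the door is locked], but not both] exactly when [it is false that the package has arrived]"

#1: Formalization: P iff (R xor (Q -> not R))

not R = not True = False
Q -> not R = True -> False = False
R xor (Q -> not R) = True xor False = True
P iff (R xor (Q -> not R)) = False iff True = False
Thus #1 is false.

#2: Formalization: ((not P xor Q) xor R) iff not Q

not P = not False = True
not P xor Q = True xor True = False
(not P xor Q) xor R = False xor True = True
not Q = not True = False
((not P xor Q) xor R) iff not Q = True iff False = False
Hence #2 is false.

Count: 0.

0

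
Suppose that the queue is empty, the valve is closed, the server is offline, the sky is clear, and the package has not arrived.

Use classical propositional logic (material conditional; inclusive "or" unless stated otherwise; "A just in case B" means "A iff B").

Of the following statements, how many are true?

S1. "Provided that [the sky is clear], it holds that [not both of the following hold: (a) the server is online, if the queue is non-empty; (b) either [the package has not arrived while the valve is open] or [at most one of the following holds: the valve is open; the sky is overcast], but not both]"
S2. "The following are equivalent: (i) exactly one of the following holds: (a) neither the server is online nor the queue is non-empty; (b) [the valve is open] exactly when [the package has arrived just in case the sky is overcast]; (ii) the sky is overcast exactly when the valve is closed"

0

Let M = "the sky is overcast" (F), N = "the queue is empty" (T), V = "the server is online" (F), L = "the package has arrived" (F), W = "the valve is open" (F).

S1: This is ¬M → ((¬N → V) ↑ ((¬L ∧ W) ⊕ (W ↑ M))).

¬M = ¬F = T
¬N = ¬T = F
¬N → V = F → F = T
¬L = ¬F = T
¬L ∧ W = T ∧ F = F
W ↑ M = F ↑ F = T
(¬L ∧ W) ⊕ (W ↑ M) = F ⊕ T = T
(¬N → V) ↑ ((¬L ∧ W) ⊕ (W ↑ M)) = T ↑ T = F
¬M → ((¬N → V) ↑ ((¬L ∧ W) ⊕ (W ↑ M))) = T → F = F
Thus S1 is false.

S2: In symbols: ((V ↓ ¬N) ⊕ (W ↔ (L ↔ M))) ↔ (M ↔ ¬W)

¬N = ¬T = F
V ↓ ¬N = F ↓ F = T
L ↔ M = F ↔ F = T
W ↔ (L ↔ M) = F ↔ T = F
(V ↓ ¬N) ⊕ (W ↔ (L ↔ M)) = T ⊕ F = T
¬W = ¬F = T
M ↔ ¬W = F ↔ T = F
((V ↓ ¬N) ⊕ (W ↔ (L ↔ M))) ↔ (M ↔ ¬W) = T ↔ F = F
Thus S2 is false.

0 of the 2 statements are true (none).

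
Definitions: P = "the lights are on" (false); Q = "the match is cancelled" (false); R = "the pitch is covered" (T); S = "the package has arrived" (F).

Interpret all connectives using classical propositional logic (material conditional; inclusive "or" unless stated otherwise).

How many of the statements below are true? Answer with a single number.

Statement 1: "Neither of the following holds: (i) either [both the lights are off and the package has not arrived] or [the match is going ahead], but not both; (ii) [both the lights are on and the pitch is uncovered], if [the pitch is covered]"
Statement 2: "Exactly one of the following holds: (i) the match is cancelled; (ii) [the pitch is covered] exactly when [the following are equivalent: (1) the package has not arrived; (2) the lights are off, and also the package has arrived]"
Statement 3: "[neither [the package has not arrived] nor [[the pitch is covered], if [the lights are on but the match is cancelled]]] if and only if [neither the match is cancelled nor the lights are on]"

Statement 1: In symbols: ((~P & ~S) xor ~Q) nor (R -> (P & ~R))

~P = ~F = T
~S = ~F = T
~P & ~S = T & T = T
~Q = ~F = T
(~P & ~S) xor ~Q = T xor T = F
~R = ~T = F
P & ~R = F & F = F
R -> (P & ~R) = T -> F = F
((~P & ~S) xor ~Q) nor (R -> (P & ~R)) = F nor F = T
So Statement 1 is true.

Statement 2: Formalization: Q xor (R <-> (~S <-> (~P & S)))

~S = ~F = T
~P = ~F = T
~P & S = T & F = F
~S <-> (~P & S) = T <-> F = F
R <-> (~S <-> (~P & S)) = T <-> F = F
Q xor (R <-> (~S <-> (~P & S))) = F xor F = F
So Statement 2 is false.

Statement 3: This is (~S nor ((P & Q) -> R)) <-> (Q nor P).

~S = ~F = T
P & Q = F & F = F
(P & Q) -> R = F -> T = T
~S nor ((P & Q) -> R) = T nor T = F
Q nor P = F nor F = T
(~S nor ((P & Q) -> R)) <-> (Q nor P) = F <-> T = F
So Statement 3 is false.

Count: 1.

1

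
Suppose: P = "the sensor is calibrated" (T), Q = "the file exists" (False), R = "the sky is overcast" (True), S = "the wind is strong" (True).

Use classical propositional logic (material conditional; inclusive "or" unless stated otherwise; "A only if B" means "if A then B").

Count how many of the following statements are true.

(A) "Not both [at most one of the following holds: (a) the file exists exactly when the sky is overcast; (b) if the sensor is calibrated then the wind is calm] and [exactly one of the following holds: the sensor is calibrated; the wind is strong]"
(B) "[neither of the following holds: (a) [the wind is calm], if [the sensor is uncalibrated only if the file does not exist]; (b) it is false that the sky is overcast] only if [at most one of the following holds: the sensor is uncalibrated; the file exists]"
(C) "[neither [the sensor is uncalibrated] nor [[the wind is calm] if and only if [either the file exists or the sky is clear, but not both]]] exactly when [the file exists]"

3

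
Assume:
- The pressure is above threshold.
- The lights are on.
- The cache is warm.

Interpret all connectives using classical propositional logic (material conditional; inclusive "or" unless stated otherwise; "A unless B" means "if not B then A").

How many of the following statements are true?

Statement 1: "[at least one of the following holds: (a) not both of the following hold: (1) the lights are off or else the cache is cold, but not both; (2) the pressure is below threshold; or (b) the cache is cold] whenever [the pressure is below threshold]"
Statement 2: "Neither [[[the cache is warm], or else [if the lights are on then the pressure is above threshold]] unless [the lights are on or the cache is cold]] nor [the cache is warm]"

Let P = "the pressure is above threshold" (True), Q = "the lights are on" (True), R = "the cache is warm" (True).

Statement 1: Parsed as not P -> (((not Q xor not R) nand not P) or not R)

not P = not True = False
not Q = not True = False
not R = not True = False
not Q xor not R = False xor False = False
not P = not True = False
(not Q xor not R) nand not P = False nand False = True
not R = not True = False
((not Q xor not R) nand not P) or not R = True or False = True
not P -> (((not Q xor not R) nand not P) or not R) = False -> True = True
Hence Statement 1 is true.

Statement 2: In symbols: ((R or (Q -> P)) or (Q or not R)) nor R

Q -> P = True -> True = True
R or (Q -> P) = True or True = True
not R = not True = False
Q or not R = True or False = True
(R or (Q -> P)) or (Q or not R) = True or True = True
((R or (Q -> P)) or (Q or not R)) nor R = True nor True = False
So Statement 2 is false.

True statements: 1.

1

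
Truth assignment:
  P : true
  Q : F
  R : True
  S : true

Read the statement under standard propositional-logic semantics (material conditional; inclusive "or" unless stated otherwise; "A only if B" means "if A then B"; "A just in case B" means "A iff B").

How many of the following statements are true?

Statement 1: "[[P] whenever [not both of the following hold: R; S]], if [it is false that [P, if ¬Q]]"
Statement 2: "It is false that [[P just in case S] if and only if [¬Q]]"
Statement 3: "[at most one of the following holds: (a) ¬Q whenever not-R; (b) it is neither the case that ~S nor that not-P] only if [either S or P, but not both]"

Statement 1: Parsed as not (not Q -> P) -> ((R nand S) -> P)

not Q = not False = True
not Q -> P = True -> True = True
not (not Q -> P) = not True = False
R nand S = True nand True = False
(R nand S) -> P = False -> True = True
not (not Q -> P) -> ((R nand S) -> P) = False -> True = True
So Statement 1 is true.

Statement 2: This is not ((P iff S) iff not Q).

P iff S = True iff True = True
not Q = not False = True
(P iff S) iff not Q = True iff True = True
not ((P iff S) iff not Q) = not True = False
Thus Statement 2 is false.

Statement 3: In symbols: ((not R -> not Q) nand (not S nor not P)) -> (S xor P)

not R = not True = False
not Q = not False = True
not R -> not Q = False -> True = True
not S = not True = False
not P = not True = False
not S nor not P = False nor False = True
(not R -> not Q) nand (not S nor not P) = True nand True = False
S xor P = True xor True = False
((not R -> not Q) nand (not S nor not P)) -> (S xor P) = False -> False = True
So Statement 3 is true.

True statements: 2 (Statement 1, Statement 3).

2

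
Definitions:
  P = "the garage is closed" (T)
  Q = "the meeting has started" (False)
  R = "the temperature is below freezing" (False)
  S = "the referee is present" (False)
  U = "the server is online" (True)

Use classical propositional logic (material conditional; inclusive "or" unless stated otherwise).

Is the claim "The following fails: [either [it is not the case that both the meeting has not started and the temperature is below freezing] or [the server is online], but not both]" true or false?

Values: Q=False, R=False, U=True.
Formalization: not ((not Q nand R) xor U)

not Q = not False = True
not Q nand R = True nand False = True
(not Q nand R) xor U = True xor True = False
not ((not Q nand R) xor U) = not False = True

True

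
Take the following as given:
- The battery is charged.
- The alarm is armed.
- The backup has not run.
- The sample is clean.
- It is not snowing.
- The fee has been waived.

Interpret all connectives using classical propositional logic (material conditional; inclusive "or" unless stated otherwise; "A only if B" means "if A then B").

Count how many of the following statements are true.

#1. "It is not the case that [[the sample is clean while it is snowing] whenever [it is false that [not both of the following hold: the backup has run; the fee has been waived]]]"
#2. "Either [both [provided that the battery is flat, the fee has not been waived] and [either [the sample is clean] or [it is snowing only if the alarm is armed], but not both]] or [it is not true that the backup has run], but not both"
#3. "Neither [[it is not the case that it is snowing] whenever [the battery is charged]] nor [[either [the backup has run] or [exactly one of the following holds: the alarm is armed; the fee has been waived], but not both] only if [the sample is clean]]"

1

Let N = "the backup has run" (F), G = "the fee has been waived" (T), D = "the sample is contaminated" (F), V = "it is snowing" (F), U = "the battery is charged" (T), H = "the alarm is armed" (T).

#1: This is ~(~(N nand G) -> (~D & V)).

N nand G = F nand T = T
~(N nand G) = ~T = F
~D = ~F = T
~D & V = T & F = F
~(N nand G) -> (~D & V) = F -> F = T
~(~(N nand G) -> (~D & V)) = ~T = F
Thus #1 is false.

#2: In symbols: ((~U -> ~G) & (~D xor (V -> H))) xor ~N

~U = ~T = F
~G = ~T = F
~U -> ~G = F -> F = T
~D = ~F = T
V -> H = F -> T = T
~D xor (V -> H) = T xor T = F
(~U -> ~G) & (~D xor (V -> H)) = T & F = F
~N = ~F = T
((~U -> ~G) & (~D xor (V -> H))) xor ~N = F xor T = T
So #2 is true.

#3: In symbols: (U -> ~V) nor ((N xor (H xor G)) -> ~D)

~V = ~F = T
U -> ~V = T -> T = T
H xor G = T xor T = F
N xor (H xor G) = F xor F = F
~D = ~F = T
(N xor (H xor G)) -> ~D = F -> T = T
(U -> ~V) nor ((N xor (H xor G)) -> ~D) = T nor T = F
So #3 is false.

1 of the 3 statements is true (#2).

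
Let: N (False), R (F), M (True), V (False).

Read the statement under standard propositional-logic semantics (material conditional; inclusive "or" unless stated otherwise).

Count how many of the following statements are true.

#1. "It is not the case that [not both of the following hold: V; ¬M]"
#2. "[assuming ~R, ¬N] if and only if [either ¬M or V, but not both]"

0

#1: In symbols: not (V nand not M)

not M = not True = False
V nand not M = False nand False = True
not (V nand not M) = not True = False
Hence #1 is false.

#2: Formalization: (not R -> not N) iff (not M xor V)

not R = not False = True
not N = not False = True
not R -> not N = True -> True = True
not M = not True = False
not M xor V = False xor False = False
(not R -> not N) iff (not M xor V) = True iff False = False
Thus #2 is false.

0 of the 2 statements are true (none).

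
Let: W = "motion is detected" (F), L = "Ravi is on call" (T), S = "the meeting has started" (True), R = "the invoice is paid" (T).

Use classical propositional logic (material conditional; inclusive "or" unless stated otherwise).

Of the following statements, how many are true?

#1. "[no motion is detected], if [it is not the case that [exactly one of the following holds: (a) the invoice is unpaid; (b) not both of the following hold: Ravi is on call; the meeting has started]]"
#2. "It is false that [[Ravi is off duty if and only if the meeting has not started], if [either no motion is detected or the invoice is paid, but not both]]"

1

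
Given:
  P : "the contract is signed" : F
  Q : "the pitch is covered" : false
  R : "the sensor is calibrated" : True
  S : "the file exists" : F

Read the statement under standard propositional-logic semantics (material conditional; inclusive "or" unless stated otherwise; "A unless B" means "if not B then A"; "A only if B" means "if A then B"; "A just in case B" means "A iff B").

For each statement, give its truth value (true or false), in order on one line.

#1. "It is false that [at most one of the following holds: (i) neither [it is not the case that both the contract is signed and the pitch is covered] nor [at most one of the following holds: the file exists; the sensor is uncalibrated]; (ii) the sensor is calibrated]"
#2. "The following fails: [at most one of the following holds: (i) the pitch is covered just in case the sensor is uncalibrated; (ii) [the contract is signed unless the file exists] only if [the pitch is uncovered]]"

#1 False, #2 True

#1: In symbols: not (((P nand Q) nor (S nand not R)) nand R)

P nand Q = False nand False = True
not R = not True = False
S nand not R = False nand False = True
(P nand Q) nor (S nand not R) = True nor True = False
((P nand Q) nor (S nand not R)) nand R = False nand True = True
not (((P nand Q) nor (S nand not R)) nand R) = not True = False
So #1 is false.

#2: Parsed as not ((Q iff not R) nand ((P or S) -> not Q))

not R = not True = False
Q iff not R = False iff False = True
P or S = False or False = False
not Q = not False = True
(P or S) -> not Q = False -> True = True
(Q iff not R) nand ((P or S) -> not Q) = True nand True = False
not ((Q iff not R) nand ((P or S) -> not Q)) = not False = True
So #2 is true.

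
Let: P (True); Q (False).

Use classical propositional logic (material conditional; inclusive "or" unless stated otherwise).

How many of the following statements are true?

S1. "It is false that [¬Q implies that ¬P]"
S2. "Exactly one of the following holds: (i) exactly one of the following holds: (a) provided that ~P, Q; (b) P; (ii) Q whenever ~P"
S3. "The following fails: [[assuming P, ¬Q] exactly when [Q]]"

S1: This is not (not Q -> not P).

not Q = not False = True
not P = not True = False
not Q -> not P = True -> False = False
not (not Q -> not P) = not False = True
Thus S1 is true.

S2: Formalization: ((not P -> Q) xor P) xor (not P -> Q)

not P = not True = False
not P -> Q = False -> False = True
(not P -> Q) xor P = True xor True = False
not P = not True = False
not P -> Q = False -> False = True
((not P -> Q) xor P) xor (not P -> Q) = False xor True = True
Hence S2 is true.

S3: Parsed as not ((P -> not Q) iff Q)

not Q = not False = True
P -> not Q = True -> True = True
(P -> not Q) iff Q = True iff False = False
not ((P -> not Q) iff Q) = not False = True
Thus S3 is true.

3 of the 3 statements are true (S1, S2, S3).

3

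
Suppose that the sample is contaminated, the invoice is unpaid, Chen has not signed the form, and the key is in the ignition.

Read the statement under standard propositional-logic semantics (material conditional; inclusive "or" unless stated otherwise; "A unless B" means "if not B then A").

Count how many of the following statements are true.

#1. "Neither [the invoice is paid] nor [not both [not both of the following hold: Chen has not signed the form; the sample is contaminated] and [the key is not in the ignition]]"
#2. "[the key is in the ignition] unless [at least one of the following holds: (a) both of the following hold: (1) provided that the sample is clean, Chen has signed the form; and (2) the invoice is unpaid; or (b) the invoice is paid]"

Let Q = "the invoice is paid" (F), R = "Chen has signed the form" (F), P = "the sample is contaminated" (T), S = "the key is in the ignition" (T).

#1: This is Q nor ((~R nand P) nand ~S).

~R = ~F = T
~R nand P = T nand T = F
~S = ~T = F
(~R nand P) nand ~S = F nand F = T
Q nor ((~R nand P) nand ~S) = F nor T = F
So #1 is false.

#2: In symbols: S | (((~P -> R) & ~Q) | Q)

~P = ~T = F
~P -> R = F -> F = T
~Q = ~F = T
(~P -> R) & ~Q = T & T = T
((~P -> R) & ~Q) | Q = T | F = T
S | (((~P -> R) & ~Q) | Q) = T | T = T
Hence #2 is true.

Count: 1.

1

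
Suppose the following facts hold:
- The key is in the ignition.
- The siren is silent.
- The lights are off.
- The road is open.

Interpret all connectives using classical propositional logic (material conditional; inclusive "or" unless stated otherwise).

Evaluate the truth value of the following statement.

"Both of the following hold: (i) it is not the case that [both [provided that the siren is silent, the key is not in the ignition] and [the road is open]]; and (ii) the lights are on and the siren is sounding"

The statement is false.

Let V = "the siren is sounding" (False), S = "the key is in the ignition" (True), M = "the road is closed" (False), G = "the lights are on" (False).
Parsed as not ((not V -> not S) and not M) and (G and V)

not V = not False = True
not S = not True = False
not V -> not S = True -> False = False
not M = not False = True
(not V -> not S) and not M = False and True = False
not ((not V -> not S) and not M) = not False = True
G and V = False and False = False
not ((not V -> not S) and not M) and (G and V) = True and False = False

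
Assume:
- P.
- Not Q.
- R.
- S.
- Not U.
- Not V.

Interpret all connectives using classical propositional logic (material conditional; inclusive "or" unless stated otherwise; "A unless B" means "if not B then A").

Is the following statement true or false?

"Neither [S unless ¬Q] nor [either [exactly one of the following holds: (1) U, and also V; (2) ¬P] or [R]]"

In symbols: (S | ~Q) nor (((U & V) xor ~P) | R)

~Q = ~F = T
S | ~Q = T | T = T
U & V = F & F = F
~P = ~T = F
(U & V) xor ~P = F xor F = F
((U & V) xor ~P) | R = F | T = T
(S | ~Q) nor (((U & V) xor ~P) | R) = T nor T = F

The statement is false.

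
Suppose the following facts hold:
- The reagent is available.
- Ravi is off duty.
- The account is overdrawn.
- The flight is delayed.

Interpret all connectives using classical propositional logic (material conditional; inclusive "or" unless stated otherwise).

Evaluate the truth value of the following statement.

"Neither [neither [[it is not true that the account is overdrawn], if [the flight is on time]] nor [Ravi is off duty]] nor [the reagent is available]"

False.

Let G = "the flight is delayed" (T), N = "the account is overdrawn" (T), H = "Ravi is on call" (F), U = "the reagent is available" (T).
In symbols: ((~G -> ~N) nor ~H) nor U

~G = ~T = F
~N = ~T = F
~G -> ~N = F -> F = T
~H = ~F = T
(~G -> ~N) nor ~H = T nor T = F
((~G -> ~N) nor ~H) nor U = F nor T = F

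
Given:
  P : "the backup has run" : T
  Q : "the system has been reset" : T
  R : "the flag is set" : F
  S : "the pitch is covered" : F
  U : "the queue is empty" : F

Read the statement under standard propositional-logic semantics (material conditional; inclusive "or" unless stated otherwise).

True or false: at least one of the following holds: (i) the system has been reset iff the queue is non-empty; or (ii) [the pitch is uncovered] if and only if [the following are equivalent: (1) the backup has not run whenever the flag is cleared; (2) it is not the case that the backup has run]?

True

Values: Q=T, U=F, S=F, R=F, P=T.
Formalization: (Q <-> ~U) | (~S <-> ((~R -> ~P) <-> ~P))

~U = ~F = T
Q <-> ~U = T <-> T = T
~S = ~F = T
~R = ~F = T
~P = ~T = F
~R -> ~P = T -> F = F
~P = ~T = F
(~R -> ~P) <-> ~P = F <-> F = T
~S <-> ((~R -> ~P) <-> ~P) = T <-> T = T
(Q <-> ~U) | (~S <-> ((~R -> ~P) <-> ~P)) = T | T = T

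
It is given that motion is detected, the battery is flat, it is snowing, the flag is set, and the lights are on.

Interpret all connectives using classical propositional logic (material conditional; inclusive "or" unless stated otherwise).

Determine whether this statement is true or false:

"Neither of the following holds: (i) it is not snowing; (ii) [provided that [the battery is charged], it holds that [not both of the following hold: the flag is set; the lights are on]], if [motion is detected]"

The statement is false.

Let R = "it is snowing" (T), P = "motion is detected" (T), Q = "the battery is charged" (F), S = "the flag is set" (T), U = "the lights are on" (T).
In symbols: ~R nor (P -> (Q -> (S nand U)))

~R = ~T = F
S nand U = T nand T = F
Q -> (S nand U) = F -> F = T
P -> (Q -> (S nand U)) = T -> T = T
~R nor (P -> (Q -> (S nand U))) = F nor T = F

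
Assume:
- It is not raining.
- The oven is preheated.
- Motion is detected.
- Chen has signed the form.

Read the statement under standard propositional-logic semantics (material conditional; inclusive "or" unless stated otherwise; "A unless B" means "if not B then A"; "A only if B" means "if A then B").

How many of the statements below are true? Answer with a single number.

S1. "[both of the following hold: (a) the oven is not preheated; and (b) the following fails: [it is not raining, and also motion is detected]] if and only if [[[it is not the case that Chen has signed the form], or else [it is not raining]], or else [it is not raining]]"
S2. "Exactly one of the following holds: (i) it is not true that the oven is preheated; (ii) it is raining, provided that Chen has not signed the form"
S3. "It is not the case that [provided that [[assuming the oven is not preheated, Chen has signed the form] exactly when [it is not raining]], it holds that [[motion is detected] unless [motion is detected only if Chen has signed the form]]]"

Let Q = "the oven is preheated" (T), P = "it is raining" (F), R = "motion is detected" (T), S = "Chen has signed the form" (T).

S1: Formalization: (¬Q ∧ ¬(¬P ∧ R)) ↔ ((¬S ∨ ¬P) ∨ ¬P)

¬Q = ¬T = F
¬P = ¬F = T
¬P ∧ R = T ∧ T = T
¬(¬P ∧ R) = ¬T = F
¬Q ∧ ¬(¬P ∧ R) = F ∧ F = F
¬S = ¬T = F
¬P = ¬F = T
¬S ∨ ¬P = F ∨ T = T
¬P = ¬F = T
(¬S ∨ ¬P) ∨ ¬P = T ∨ T = T
(¬Q ∧ ¬(¬P ∧ R)) ↔ ((¬S ∨ ¬P) ∨ ¬P) = F ↔ T = F
So S1 is false.

S2: Parsed as ¬Q ⊕ (¬S → P)

¬Q = ¬T = F
¬S = ¬T = F
¬S → P = F → F = T
¬Q ⊕ (¬S → P) = F ⊕ T = T
So S2 is true.

S3: Formalization: ¬(((¬Q → S) ↔ ¬P) → (R ∨ (R → S)))

¬Q = ¬T = F
¬Q → S = F → T = T
¬P = ¬F = T
(¬Q → S) ↔ ¬P = T ↔ T = T
R → S = T → T = T
R ∨ (R → S) = T ∨ T = T
((¬Q → S) ↔ ¬P) → (R ∨ (R → S)) = T → T = T
¬(((¬Q → S) ↔ ¬P) → (R ∨ (R → S))) = ¬T = F
So S3 is false.

Count: 1.

1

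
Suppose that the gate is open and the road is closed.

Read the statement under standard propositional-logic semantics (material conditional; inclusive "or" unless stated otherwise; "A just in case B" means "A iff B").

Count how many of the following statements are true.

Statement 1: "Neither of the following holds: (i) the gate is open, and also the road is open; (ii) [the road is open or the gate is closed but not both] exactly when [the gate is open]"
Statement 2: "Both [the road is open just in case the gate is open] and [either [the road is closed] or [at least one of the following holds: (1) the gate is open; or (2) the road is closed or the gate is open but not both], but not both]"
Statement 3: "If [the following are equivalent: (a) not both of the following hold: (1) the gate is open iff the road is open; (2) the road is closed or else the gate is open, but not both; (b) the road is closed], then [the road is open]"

Let P = "the gate is open" (T), Q = "the road is closed" (T).

Statement 1: Formalization: (P & ~Q) nor ((~Q xor ~P) <-> P)

~Q = ~T = F
P & ~Q = T & F = F
~Q = ~T = F
~P = ~T = F
~Q xor ~P = F xor F = F
(~Q xor ~P) <-> P = F <-> T = F
(P & ~Q) nor ((~Q xor ~P) <-> P) = F nor F = T
So Statement 1 is true.

Statement 2: Parsed as (~Q <-> P) & (Q xor (P | (Q xor P)))

~Q = ~T = F
~Q <-> P = F <-> T = F
Q xor P = T xor T = F
P | (Q xor P) = T | F = T
Q xor (P | (Q xor P)) = T xor T = F
(~Q <-> P) & (Q xor (P | (Q xor P))) = F & F = F
So Statement 2 is false.

Statement 3: In symbols: (((P <-> ~Q) nand (Q xor P)) <-> Q) -> ~Q

~Q = ~T = F
P <-> ~Q = T <-> F = F
Q xor P = T xor T = F
(P <-> ~Q) nand (Q xor P) = F nand F = T
((P <-> ~Q) nand (Q xor P)) <-> Q = T <-> T = T
~Q = ~T = F
(((P <-> ~Q) nand (Q xor P)) <-> Q) -> ~Q = T -> F = F
Thus Statement 3 is false.

1 of the 3 statements is true (Statement 1).

1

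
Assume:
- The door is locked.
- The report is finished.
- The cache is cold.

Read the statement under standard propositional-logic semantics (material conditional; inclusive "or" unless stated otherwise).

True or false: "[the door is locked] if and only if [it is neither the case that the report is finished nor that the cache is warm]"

False.

Let S = "the door is locked" (T), P = "the report is finished" (T), D = "the cache is warm" (F).
This is S ↔ (P ↓ D).

P ↓ D = T ↓ F = F
S ↔ (P ↓ D) = T ↔ F = F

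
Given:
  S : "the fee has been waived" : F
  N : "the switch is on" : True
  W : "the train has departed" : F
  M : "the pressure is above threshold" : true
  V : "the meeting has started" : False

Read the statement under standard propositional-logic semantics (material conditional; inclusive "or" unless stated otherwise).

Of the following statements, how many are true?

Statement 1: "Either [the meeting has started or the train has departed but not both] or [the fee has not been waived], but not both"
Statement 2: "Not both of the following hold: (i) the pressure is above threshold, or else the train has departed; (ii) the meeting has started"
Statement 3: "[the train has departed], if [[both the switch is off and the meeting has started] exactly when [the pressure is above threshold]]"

3

Statement 1: This is (V xor W) xor ~S.

V xor W = F xor F = F
~S = ~F = T
(V xor W) xor ~S = F xor T = T
So Statement 1 is true.

Statement 2: In symbols: (M | W) nand V

M | W = T | F = T
(M | W) nand V = T nand F = T
Thus Statement 2 is true.

Statement 3: Parsed as ((~N & V) <-> M) -> W

~N = ~T = F
~N & V = F & F = F
(~N & V) <-> M = F <-> T = F
((~N & V) <-> M) -> W = F -> F = T
So Statement 3 is true.

Count: 3.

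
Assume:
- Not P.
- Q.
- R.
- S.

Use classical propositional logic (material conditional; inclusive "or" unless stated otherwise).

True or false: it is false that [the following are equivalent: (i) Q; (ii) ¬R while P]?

The statement is true.

Formalization: ¬(Q ↔ (¬R ∧ P))

¬R = ¬T = F
¬R ∧ P = F ∧ F = F
Q ↔ (¬R ∧ P) = T ↔ F = F
¬(Q ↔ (¬R ∧ P)) = ¬F = T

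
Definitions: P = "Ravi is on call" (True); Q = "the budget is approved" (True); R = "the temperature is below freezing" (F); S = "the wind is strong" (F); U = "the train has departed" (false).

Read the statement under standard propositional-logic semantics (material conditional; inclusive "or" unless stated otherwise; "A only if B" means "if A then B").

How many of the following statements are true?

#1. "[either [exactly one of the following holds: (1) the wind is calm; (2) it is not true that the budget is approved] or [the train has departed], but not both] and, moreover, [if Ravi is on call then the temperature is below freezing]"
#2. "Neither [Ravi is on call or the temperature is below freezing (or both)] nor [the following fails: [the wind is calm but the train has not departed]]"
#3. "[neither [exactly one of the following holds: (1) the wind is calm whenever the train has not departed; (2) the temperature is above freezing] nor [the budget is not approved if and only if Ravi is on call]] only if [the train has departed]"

0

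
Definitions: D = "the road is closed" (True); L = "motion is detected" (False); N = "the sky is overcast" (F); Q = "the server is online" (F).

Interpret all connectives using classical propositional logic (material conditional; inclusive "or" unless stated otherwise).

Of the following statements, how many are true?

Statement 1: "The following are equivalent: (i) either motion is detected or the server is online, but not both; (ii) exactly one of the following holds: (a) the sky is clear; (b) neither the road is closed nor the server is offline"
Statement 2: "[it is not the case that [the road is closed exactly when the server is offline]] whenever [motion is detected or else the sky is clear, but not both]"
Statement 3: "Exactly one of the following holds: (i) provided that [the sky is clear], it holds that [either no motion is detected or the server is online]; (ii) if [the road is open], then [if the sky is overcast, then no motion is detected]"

0

Statement 1: In symbols: (L xor Q) iff (not N xor (D nor not Q))

L xor Q = False xor False = False
not N = not False = True
not Q = not False = True
D nor not Q = True nor True = False
not N xor (D nor not Q) = True xor False = True
(L xor Q) iff (not N xor (D nor not Q)) = False iff True = False
Hence Statement 1 is false.

Statement 2: In symbols: (L xor not N) -> not (D iff not Q)

not N = not False = True
L xor not N = False xor True = True
not Q = not False = True
D iff not Q = True iff True = True
not (D iff not Q) = not True = False
(L xor not N) -> not (D iff not Q) = True -> False = False
Hence Statement 2 is false.

Statement 3: In symbols: (not N -> (not L or Q)) xor (not D -> (N -> not L))

not N = not False = True
not L = not False = True
not L or Q = True or False = True
not N -> (not L or Q) = True -> True = True
not D = not True = False
not L = not False = True
N -> not L = False -> True = True
not D -> (N -> not L) = False -> True = True
(not N -> (not L or Q)) xor (not D -> (N -> not L)) = True xor True = False
Thus Statement 3 is false.

0 of the 3 statements are true (none).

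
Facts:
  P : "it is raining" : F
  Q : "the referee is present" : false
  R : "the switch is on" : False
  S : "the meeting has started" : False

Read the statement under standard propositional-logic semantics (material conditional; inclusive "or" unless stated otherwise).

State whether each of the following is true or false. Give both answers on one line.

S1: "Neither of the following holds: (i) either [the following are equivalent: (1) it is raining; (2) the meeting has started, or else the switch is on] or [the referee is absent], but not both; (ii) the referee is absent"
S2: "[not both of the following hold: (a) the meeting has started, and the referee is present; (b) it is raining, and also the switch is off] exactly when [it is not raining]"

S1 False; S2 True

S1: In symbols: ((P <-> (S | R)) xor ~Q) nor ~Q

S | R = F | F = F
P <-> (S | R) = F <-> F = T
~Q = ~F = T
(P <-> (S | R)) xor ~Q = T xor T = F
~Q = ~F = T
((P <-> (S | R)) xor ~Q) nor ~Q = F nor T = F
Hence S1 is false.

S2: Formalization: ((S & Q) nand (P & ~R)) <-> ~P

S & Q = F & F = F
~R = ~F = T
P & ~R = F & T = F
(S & Q) nand (P & ~R) = F nand F = T
~P = ~F = T
((S & Q) nand (P & ~R)) <-> ~P = T <-> T = T
So S2 is true.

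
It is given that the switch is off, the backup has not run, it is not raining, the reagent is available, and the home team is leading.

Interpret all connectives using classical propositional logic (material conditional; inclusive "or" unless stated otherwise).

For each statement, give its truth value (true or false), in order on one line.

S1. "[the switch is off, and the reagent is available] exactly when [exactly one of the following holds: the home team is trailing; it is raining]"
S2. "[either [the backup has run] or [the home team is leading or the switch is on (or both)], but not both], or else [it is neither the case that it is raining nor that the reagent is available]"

Let P = "the switch is on" (F), S = "the reagent is available" (T), U = "the home team is leading" (T), R = "it is raining" (F), Q = "the backup has run" (F).

S1: Parsed as (~P & S) <-> (~U xor R)

~P = ~F = T
~P & S = T & T = T
~U = ~T = F
~U xor R = F xor F = F
(~P & S) <-> (~U xor R) = T <-> F = F
Thus S1 is false.

S2: This is (Q xor (U | P)) | (R nor S).

U | P = T | F = T
Q xor (U | P) = F xor T = T
R nor S = F nor T = F
(Q xor (U | P)) | (R nor S) = T | F = T
So S2 is true.

S1 false, S2 true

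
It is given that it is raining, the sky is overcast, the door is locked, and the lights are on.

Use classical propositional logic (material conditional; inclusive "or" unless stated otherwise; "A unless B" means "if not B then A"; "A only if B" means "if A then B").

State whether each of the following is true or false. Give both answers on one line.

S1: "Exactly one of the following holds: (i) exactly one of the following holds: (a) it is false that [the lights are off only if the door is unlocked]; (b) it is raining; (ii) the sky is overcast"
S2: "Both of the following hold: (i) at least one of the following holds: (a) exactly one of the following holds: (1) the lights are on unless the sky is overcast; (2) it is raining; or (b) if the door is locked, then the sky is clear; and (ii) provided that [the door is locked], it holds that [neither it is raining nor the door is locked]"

S1 false; S2 false

Let V = "the lights are on" (True), M = "the door is locked" (True), G = "it is raining" (True), P = "the sky is overcast" (True).

S1: This is (not (not V -> not M) xor G) xor P.

not V = not True = False
not M = not True = False
not V -> not M = False -> False = True
not (not V -> not M) = not True = False
not (not V -> not M) xor G = False xor True = True
(not (not V -> not M) xor G) xor P = True xor True = False
Hence S1 is false.

S2: Parsed as (((V or P) xor G) or (M -> not P)) and (M -> (G nor M))

V or P = True or True = True
(V or P) xor G = True xor True = False
not P = not True = False
M -> not P = True -> False = False
((V or P) xor G) or (M -> not P) = False or False = False
G nor M = True nor True = False
M -> (G nor M) = True -> False = False
(((V or P) xor G) or (M -> not P)) and (M -> (G nor M)) = False and False = False
Hence S2 is false.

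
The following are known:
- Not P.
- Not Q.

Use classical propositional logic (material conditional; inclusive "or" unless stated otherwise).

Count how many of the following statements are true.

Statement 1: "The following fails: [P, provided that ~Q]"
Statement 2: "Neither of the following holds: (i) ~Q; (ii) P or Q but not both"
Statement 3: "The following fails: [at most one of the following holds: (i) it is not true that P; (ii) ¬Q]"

2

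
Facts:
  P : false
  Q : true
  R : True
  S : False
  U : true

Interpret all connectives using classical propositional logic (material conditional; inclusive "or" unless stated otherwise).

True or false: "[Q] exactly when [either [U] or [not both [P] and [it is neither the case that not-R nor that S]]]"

The statement is true.

Values: Q=T, U=T, P=F, R=T, S=F.
In symbols: Q <-> (U | (P nand (~R nor S)))

~R = ~T = F
~R nor S = F nor F = T
P nand (~R nor S) = F nand T = T
U | (P nand (~R nor S)) = T | T = T
Q <-> (U | (P nand (~R nor S))) = T <-> T = T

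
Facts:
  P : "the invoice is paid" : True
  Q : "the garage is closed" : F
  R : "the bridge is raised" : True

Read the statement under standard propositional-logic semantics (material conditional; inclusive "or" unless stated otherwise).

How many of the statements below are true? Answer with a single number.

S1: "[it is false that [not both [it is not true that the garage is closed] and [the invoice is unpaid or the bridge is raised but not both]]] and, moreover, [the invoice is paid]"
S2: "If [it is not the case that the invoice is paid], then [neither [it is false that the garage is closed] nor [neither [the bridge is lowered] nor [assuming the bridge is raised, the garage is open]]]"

2

S1: Formalization: ¬(¬Q ↑ (¬P ⊕ R)) ∧ P

¬Q = ¬F = T
¬P = ¬T = F
¬P ⊕ R = F ⊕ T = T
¬Q ↑ (¬P ⊕ R) = T ↑ T = F
¬(¬Q ↑ (¬P ⊕ R)) = ¬F = T
¬(¬Q ↑ (¬P ⊕ R)) ∧ P = T ∧ T = T
Thus S1 is true.

S2: This is ¬P → (¬Q ↓ (¬R ↓ (R → ¬Q))).

¬P = ¬T = F
¬Q = ¬F = T
¬R = ¬T = F
¬Q = ¬F = T
R → ¬Q = T → T = T
¬R ↓ (R → ¬Q) = F ↓ T = F
¬Q ↓ (¬R ↓ (R → ¬Q)) = T ↓ F = F
¬P → (¬Q ↓ (¬R ↓ (R → ¬Q))) = F → F = T
Thus S2 is true.

2 of the 2 statements are true (S1, S2).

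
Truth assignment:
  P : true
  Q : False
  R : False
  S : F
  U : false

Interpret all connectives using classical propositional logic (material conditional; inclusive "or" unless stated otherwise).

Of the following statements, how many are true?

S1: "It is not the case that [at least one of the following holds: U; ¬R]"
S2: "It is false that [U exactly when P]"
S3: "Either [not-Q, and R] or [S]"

S1: Formalization: ~(U | ~R)

~R = ~F = T
U | ~R = F | T = T
~(U | ~R) = ~T = F
So S1 is false.

S2: In symbols: ~(U <-> P)

U <-> P = F <-> T = F
~(U <-> P) = ~F = T
Thus S2 is true.

S3: Parsed as (~Q & R) | S

~Q = ~F = T
~Q & R = T & F = F
(~Q & R) | S = F | F = F
Hence S3 is false.

True statements: 1.

1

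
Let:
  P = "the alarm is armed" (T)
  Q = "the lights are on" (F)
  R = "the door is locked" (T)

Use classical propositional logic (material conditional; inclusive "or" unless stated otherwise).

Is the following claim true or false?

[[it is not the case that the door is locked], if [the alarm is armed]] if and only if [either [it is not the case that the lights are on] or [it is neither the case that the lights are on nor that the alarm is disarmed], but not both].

The statement is true.

Formalization: (P -> not R) iff (not Q xor (Q nor not P))

not R = not True = False
P -> not R = True -> False = False
not Q = not False = True
not P = not True = False
Q nor not P = False nor False = True
not Q xor (Q nor not P) = True xor True = False
(P -> not R) iff (not Q xor (Q nor not P)) = False iff False = True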